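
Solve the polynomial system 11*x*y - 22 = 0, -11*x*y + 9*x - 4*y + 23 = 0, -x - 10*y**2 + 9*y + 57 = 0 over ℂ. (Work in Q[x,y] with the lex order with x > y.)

Compute a lex Gröbner basis by Buchberger's algorithm.
f_1 = 11*x*y - 22, LT = x*y.
f_2 = -11*x*y + 9*x - 4*y + 23, LT = x*y.
f_3 = -x - 10*y**2 + 9*y + 57, LT = x.

S(f_1,f_2): lcm = x*y. S = 9/11*x - 4/11*y + 1/11.
  reduce S modulo (f_1, f_2, f_3):
  remainder -90/11*y**2 + 7*y + 514/11 ≠ 0; add h_4 = -90/11*y**2 + 7*y + 514/11 to the basis.

S(f_1,f_3): lcm = x*y. S = -10*y**3 + 9*y**2 + 57*y - 2.
  reduce S modulo (f_1, f_2, f_3, h_4):
  remainder 109/405*y + 218/405 ≠ 0; add h_5 = 109/405*y + 218/405 to the basis.

The other S-polynomials (S(f_2,f_3), S(f_1,h_4), S(f_2,h_4), S(f_3,h_4), S(f_1,h_5), S(f_2,h_5), S(f_3,h_5), S(h_4,h_5)) all reduce to 0 modulo the current basis, so we have a Gröbner basis.
Inter-reduce: drop elements whose leading term is divisible by another's, tail-reduce, and make monic.
Reduced Gröbner basis: {x + 1, y + 2}.

From the last basis element, y + 2 = 0, so y takes values in {-2}. Each choice, substituted upward through the basis, yields the corresponding point(s) of the solution set.
  y = -2: the earlier basis element becomes x + 1 = 0, giving x = -1 — point (-1, -2).
A lex Gröbner basis triangularizes the system, enabling back-substitution.

{(-1, -2)}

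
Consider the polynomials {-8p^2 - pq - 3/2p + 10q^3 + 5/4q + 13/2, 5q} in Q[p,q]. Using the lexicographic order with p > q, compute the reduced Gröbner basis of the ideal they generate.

f_1 = -8p^2 - pq - 3/2p + 10q^3 + 5/4q + 13/2, LT = p^2.
f_2 = 5q, LT = q.

The S-polynomials (S(f_1,f_2)) all reduce to 0 modulo the current basis, so we have a Gröbner basis.

G = {p^2 + 3/16p - 13/16, q}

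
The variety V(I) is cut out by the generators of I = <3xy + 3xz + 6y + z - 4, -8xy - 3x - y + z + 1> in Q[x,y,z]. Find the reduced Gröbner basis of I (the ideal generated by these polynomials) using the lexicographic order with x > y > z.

G = {xy + 3/8x + 1/8y - 1/8z - 1/8, xz - 3/8x + 15/8y + 11/24z - 29/24, y^2 + 8/45yz - 11/45y + 1/15z^2 + 2/15z - 4/15}

Buchberger's algorithm terminates because the ascending chain of leading-term ideals stabilizes.

f_1 = 3xy + 3xz + 6y + z - 4, LT = xy.
f_2 = -8xy - 3x - y + z + 1, LT = xy.

S(f_1,f_2): lcm = xy. S = xz - 3/8x + 15/8y + 11/24z - 29/24.
  leading term xz: no divisor's leading term divides it; move xz to the remainder.
  leading term x: no divisor's leading term divides it; move -3/8x to the remainder.
  leading term y: no divisor's leading term divides it; move 15/8y to the remainder.
  leading term z: no divisor's leading term divides it; move 11/24z to the remainder.
  leading term 1: no divisor's leading term divides it; move -29/24 to the remainder.
  remainder xz - 3/8x + 15/8y + 11/24z - 29/24 ≠ 0; add g_3 = xz - 3/8x + 15/8y + 11/24z - 29/24 to the basis.

S(f_1,g_3): lcm = xyz. S = 3/8xy + xz^2 - 15/8y^2 + 37/24yz + 29/24y + 1/3z^2 - 4/3z.
  leading term xy: subtract (1/8)·f_1 from 3/8xy + xz^2 - 15/8y^2 + 37/24yz + 29/24y + 1/3z^2 - 4/3z → xz^2 - 3/8xz - 15/8y^2 + 37/24yz + 11/24y + 1/3z^2 - 35/24z + 1/2
  leading term xz^2: subtract (z)·g_3 from xz^2 - 3/8xz - 15/8y^2 + 37/24yz + 11/24y + 1/3z^2 - 35/24z + 1/2 → -15/8y^2 - 1/3yz + 11/24y - 1/8z^2 - 1/4z + 1/2
  leading term y^2: no divisor's leading term divides it; move -15/8y^2 to the remainder.
  leading term yz: no divisor's leading term divides it; move -1/3yz to the remainder.
  leading term y: no divisor's leading term divides it; move 11/24y to the remainder.
  leading term z^2: no divisor's leading term divides it; move -1/8z^2 to the remainder.
  leading term z: no divisor's leading term divides it; move -1/4z to the remainder.
  leading term 1: no divisor's leading term divides it; move 1/2 to the remainder.
  remainder -15/8y^2 - 1/3yz + 11/24y - 1/8z^2 - 1/4z + 1/2 ≠ 0; add g_4 = -15/8y^2 - 1/3yz + 11/24y - 1/8z^2 - 1/4z + 1/2 to the basis.

The other S-polynomials (S(f_2,g_3), S(f_1,g_4), S(f_2,g_4), S(g_3,g_4)) all reduce to 0 modulo the current basis, so we have a Gröbner basis.
Inter-reduce: drop elements whose leading term is divisible by another's, tail-reduce, and make monic.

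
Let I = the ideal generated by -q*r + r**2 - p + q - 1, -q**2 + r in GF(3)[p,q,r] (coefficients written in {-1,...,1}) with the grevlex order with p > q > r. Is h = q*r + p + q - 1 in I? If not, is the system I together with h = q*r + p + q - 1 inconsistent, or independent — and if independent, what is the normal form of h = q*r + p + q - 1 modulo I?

First compute the reduced Gröbner basis of I by Buchberger's algorithm.
f_1 = -q*r + r**2 - p + q - 1, LT = q*r.
f_2 = -q**2 + r, LT = q**2.

S(f_1,f_2): lcm = q**2*r. S = -q*r**2 + p*q - q**2 + r**2 + q.
  leading term q*r**2: subtract (r)·f_1 from -q*r**2 + p*q - q**2 + r**2 + q → -r**3 + p*q - q**2 + p*r - q*r + r**2 + q + r
  leading term r**3: no divisor's leading term divides it; move -r**3 to the remainder.
  leading term p*q: no divisor's leading term divides it; move p*q to the remainder.
  leading term q**2: subtract (1)·f_2 from -q**2 + p*r - q*r + r**2 + q + r → p*r - q*r + r**2 + q
  leading term p*r: no divisor's leading term divides it; move p*r to the remainder.
  leading term q*r: subtract (1)·f_1 from -q*r + r**2 + q → p + 1
  leading term p: no divisor's leading term divides it; move p to the remainder.
  leading term 1: no divisor's leading term divides it; move 1 to the remainder.
  remainder -r**3 + p*q + p*r + p + 1 ≠ 0; add k_3 = -r**3 + p*q + p*r + p + 1 to the basis.

The other S-polynomials (S(f_1,k_3), S(f_2,k_3)) all reduce to 0 modulo the current basis, so we have a Gröbner basis.
Inter-reduce: drop elements whose leading term is divisible by another's, tail-reduce, and make monic.
Reduced Gröbner basis: {r**3 - p*q - p*r - p - 1, q**2 - r, q*r - r**2 + p - q + 1}.
Label its elements g_1 = r**3 - p*q - p*r - p - 1, g_2 = q**2 - r, g_3 = q*r - r**2 + p - q + 1.

Reduce h = q*r + p + q - 1 modulo G:
  leading term q*r: subtract (1)·g_3 from q*r + p + q - 1 → r**2 - q + 1
  leading term r**2: no divisor's leading term divides it; move r**2 to the remainder.
  leading term q: no divisor's leading term divides it; move -q to the remainder.
  leading term 1: no divisor's leading term divides it; move 1 to the remainder.
  normal form = r**2 - q + 1.
The normal form is nonzero, so h ∉ I. Since h minus its normal form lies in I, I + (h) = I + (n) where n = r**2 - q + 1; decide whether this ideal is the whole ring.
Run Buchberger on G together with n (pairs among the g_i already reduce to 0 since G is a Gröbner basis):
g_1 = r**3 - p*q - p*r - p - 1, LT = r**3.
g_2 = q**2 - r, LT = q**2.
g_3 = q*r - r**2 + p - q + 1, LT = q*r.
n = r**2 - q + 1, LT = r**2.

S(g_1,n): lcm = r**3. S = -p*q - p*r + q*r - p - r - 1.
  leading term p*q: no divisor's leading term divides it; move -p*q to the remainder.
  leading term p*r: no divisor's leading term divides it; move -p*r to the remainder.
  leading term q*r: subtract (1)·g_3 from q*r - p - r - 1 → r**2 + p + q - r + 1
  leading term r**2: subtract (1)·n from r**2 + p + q - r + 1 → p - q - r
  leading term p: no divisor's leading term divides it; move p to the remainder.
  leading term q: no divisor's leading term divides it; move -q to the remainder.
  leading term r: no divisor's leading term divides it; move -r to the remainder.
  remainder -p*q - p*r + p - q - r ≠ 0; add m_5 = -p*q - p*r + p - q - r to the basis.

S(g_3,n): lcm = q*r**2. S = -r**3 + q**2 + p*r - q*r - q + r.
  leading term r**3: subtract (-1)·g_1 from -r**3 + q**2 + p*r - q*r - q + r → -p*q + q**2 - q*r - p - q + r - 1
  leading term p*q: subtract (1)·m_5 from -p*q + q**2 - q*r - p - q + r - 1 → q**2 + p*r - q*r + p - r - 1
  leading term q**2: subtract (1)·g_2 from q**2 + p*r - q*r + p - r - 1 → p*r - q*r + p - 1
  leading term p*r: no divisor's leading term divides it; move p*r to the remainder.
  leading term q*r: subtract (-1)·g_3 from -q*r + p - 1 → -r**2 - p - q
  leading term r**2: subtract (-1)·n from -r**2 - p - q → -p + q + 1
  leading term p: no divisor's leading term divides it; move -p to the remainder.
  leading term q: no divisor's leading term divides it; move q to the remainder.
  leading term 1: no divisor's leading term divides it; move 1 to the remainder.
  remainder p*r - p + q + 1 ≠ 0; add m_6 = p*r - p + q + 1 to the basis.

S(g_2,m_5): lcm = p*q**2. S = -p*q*r + p*q - q**2 - p*r - q*r.
  leading term p*q*r: subtract (-p)·g_3 from -p*q*r + p*q - q**2 - p*r - q*r → -p*r**2 + p**2 - q**2 - p*r - q*r + p
  leading term p*r**2: subtract (-p)·n from -p*r**2 + p**2 - q**2 - p*r - q*r + p → p**2 - p*q - q**2 - p*r - q*r - p
  leading term p**2: no divisor's leading term divides it; move p**2 to the remainder.
  leading term p*q: subtract (1)·m_5 from -p*q - q**2 - p*r - q*r - p → -q**2 - q*r + p + q + r
  leading term q**2: subtract (-1)·g_2 from -q**2 - q*r + p + q + r → -q*r + p + q
  leading term q*r: subtract (-1)·g_3 from -q*r + p + q → -r**2 - p + 1
  leading term r**2: subtract (-1)·n from -r**2 - p + 1 → -p - q - 1
  leading term p: no divisor's leading term divides it; move -p to the remainder.
  leading term q: no divisor's leading term divides it; move -q to the remainder.
  leading term 1: no divisor's leading term divides it; move -1 to the remainder.
  remainder p**2 - p - q - 1 ≠ 0; add m_7 = p**2 - p - q - 1 to the basis.

The other S-polynomials (S(g_1,g_2), S(g_1,g_3), S(g_2,g_3), S(g_2,n), S(g_1,m_5), S(g_3,m_5), S(n,m_5), S(g_1,m_6), S(g_2,m_6), S(g_3,m_6), S(n,m_6), S(m_5,m_6), S(g_1,m_7), S(g_2,m_7), S(g_3,m_7), S(n,m_7), S(m_5,m_7), S(m_6,m_7)) all reduce to 0 modulo the current basis, so we have a Gröbner basis.
Inter-reduce: drop elements whose leading term is divisible by another's, tail-reduce, and make monic.
Reduced Gröbner basis: {p**2 - p - q - 1, p*q + r - 1, q**2 - r, p*r - p + q + 1, q*r + p + q - 1, r**2 - q + 1}.
The reduced Gröbner basis of I + (h) is {p**2 - p - q - 1, p*q + r - 1, q**2 - r, p*r - p + q + 1, q*r + p + q - 1, r**2 - q + 1} ≠ {1}, a proper ideal, so the enlarged system stays consistent: h is independent of I, with normal form r**2 - q + 1.

q*r + p + q - 1 is independent of I; its normal form modulo I is r**2 - q + 1.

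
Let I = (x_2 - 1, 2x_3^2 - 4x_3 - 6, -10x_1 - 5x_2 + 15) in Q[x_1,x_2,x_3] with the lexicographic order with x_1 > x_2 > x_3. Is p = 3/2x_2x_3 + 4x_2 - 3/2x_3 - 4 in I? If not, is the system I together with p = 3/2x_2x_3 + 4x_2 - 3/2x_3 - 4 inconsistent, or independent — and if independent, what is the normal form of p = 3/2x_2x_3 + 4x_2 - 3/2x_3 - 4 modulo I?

First compute the reduced Gröbner basis of I by Buchberger's algorithm.
f_1 = x_2 - 1, LT = x_2.
f_2 = 2x_3^2 - 4x_3 - 6, LT = x_3^2.
f_3 = -10x_1 - 5x_2 + 15, LT = x_1.

The S-polynomials (S(f_1,f_2), S(f_1,f_3), S(f_2,f_3)) all reduce to 0 modulo the current basis, so we have a Gröbner basis.
Inter-reduce: drop elements whose leading term is divisible by another's, tail-reduce, and make monic.
Reduced Gröbner basis: {x_1 - 1, x_2 - 1, x_3^2 - 2x_3 - 3}.
Label its elements g_1 = x_1 - 1, g_2 = x_2 - 1, g_3 = x_3^2 - 2x_3 - 3.

Reduce p = 3/2x_2x_3 + 4x_2 - 3/2x_3 - 4 modulo G:
  leading term x_2x_3: subtract (3/2x_3)·g_2 from 3/2x_2x_3 + 4x_2 - 3/2x_3 - 4 → 4x_2 - 4
  leading term x_2: subtract (4)·g_2 from 4x_2 - 4 → 0
  normal form = 0.
Since the normal form is 0, p ∈ I.

3/2x_2x_3 + 4x_2 - 3/2x_3 - 4 lies in I (it reduces to 0).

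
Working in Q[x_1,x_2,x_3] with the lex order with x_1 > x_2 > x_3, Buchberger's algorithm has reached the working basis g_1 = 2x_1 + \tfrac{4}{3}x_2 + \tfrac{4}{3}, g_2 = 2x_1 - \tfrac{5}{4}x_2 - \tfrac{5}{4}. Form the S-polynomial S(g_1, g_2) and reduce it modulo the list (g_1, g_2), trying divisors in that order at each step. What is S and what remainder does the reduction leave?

lcm(LM(g_1), LM(g_2)) = x_1.
S = (lcm/LT(g_1))·g_1 − (lcm/LT(g_2))·g_2 = \tfrac{31}{24}x_2 + \tfrac{31}{24}.
Reduce S modulo (g_1, g_2) in that order:
  leading term x_2: no divisor's leading term divides it; move \tfrac{31}{24}x_2 to the remainder.
  leading term 1: no divisor's leading term divides it; move \tfrac{31}{24} to the remainder.
The remainder \tfrac{31}{24}x_2 + \tfrac{31}{24} is nonzero, so it would be added as the next basis element.

S(g_1, g_2) = \tfrac{31}{24}x_2 + \tfrac{31}{24}; remainder on division = \tfrac{31}{24}x_2 + \tfrac{31}{24}.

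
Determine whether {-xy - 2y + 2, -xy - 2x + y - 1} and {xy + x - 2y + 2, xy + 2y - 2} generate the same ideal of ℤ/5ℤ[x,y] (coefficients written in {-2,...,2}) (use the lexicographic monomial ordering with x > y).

For a fixed monomial order, each ideal has a unique reduced Gröbner basis; comparing bases decides equality.
Buchberger on the first generating set:
f_1 = -xy - 2y + 2, LT = xy.
f_2 = -xy - 2x + y - 1, LT = xy.

S(f_1,f_2): lcm = xy. S = -2x - 2y + 2.
  leading term x: no divisor's leading term divides it; move -2x to the remainder.
  leading term y: no divisor's leading term divides it; move -2y to the remainder.
  leading term 1: no divisor's leading term divides it; move 2 to the remainder.
  remainder -2x - 2y + 2 ≠ 0; add g_3 = -2x - 2y + 2 to the basis.

S(f_1,g_3): lcm = xy. S = -y² - 2y - 2.
  leading term y²: no divisor's leading term divides it; move -y² to the remainder.
  leading term y: no divisor's leading term divides it; move -2y to the remainder.
  leading term 1: no divisor's leading term divides it; move -2 to the remainder.
  remainder -y² - 2y - 2 ≠ 0; add g_4 = -y² - 2y - 2 to the basis.

S(f_2,g_3): lcm = xy. S = 2x - y² + 1.
  leading term x: subtract (-1)·g_3 from 2x - y² + 1 → -y² - 2y - 2
  leading term y²: subtract (1)·g_4 from -y² - 2y - 2 → 0
  remainder 0.

S(f_1,g_4): lcm = xy². S = -2xy - 2x + 2y² - 2y.
  leading term xy: subtract (2)·f_1 from -2xy - 2x + 2y² - 2y → -2x + 2y² + 2y + 1
  leading term x: subtract (1)·g_3 from -2x + 2y² + 2y + 1 → 2y² - y - 1
  leading term y²: subtract (-2)·g_4 from 2y² - y - 1 → 0
  remainder 0.

S(f_2,g_4): lcm = xy². S = -2x - y² + y.
  leading term x: subtract (1)·g_3 from -2x - y² + y → -y² - 2y - 2
  leading term y²: subtract (1)·g_4 from -y² - 2y - 2 → 0
  remainder 0.

S(g_3,g_4): leading monomials are coprime, so the S-polynomial reduces to 0 (Buchberger's first criterion).
Every S-polynomial of the final basis reduces to 0, so we have a Gröbner basis.
Inter-reduce: drop elements whose leading term is divisible by another's, tail-reduce, and make monic.
Reduced Gröbner basis: {x + y - 1, y² + 2y + 2}.

Buchberger on the second generating set:
h_1 = xy + x - 2y + 2, LT = xy.
h_2 = xy + 2y - 2, LT = xy.

S(h_1,h_2): lcm = xy. S = x + y - 1.
  leading term x: no divisor's leading term divides it; move x to the remainder.
  leading term y: no divisor's leading term divides it; move y to the remainder.
  leading term 1: no divisor's leading term divides it; move -1 to the remainder.
  remainder x + y - 1 ≠ 0; add k_3 = x + y - 1 to the basis.

S(h_1,k_3): lcm = xy. S = x - y² - y + 2.
  leading term x: subtract (1)·k_3 from x - y² - y + 2 → -y² - 2y - 2
  leading term y²: no divisor's leading term divides it; move -y² to the remainder.
  leading term y: no divisor's leading term divides it; move -2y to the remainder.
  leading term 1: no divisor's leading term divides it; move -2 to the remainder.
  remainder -y² - 2y - 2 ≠ 0; add k_4 = -y² - 2y - 2 to the basis.

S(h_2,k_3): lcm = xy. S = -y² - 2y - 2.
  leading term y²: subtract (1)·k_4 from -y² - 2y - 2 → 0
  remainder 0.

S(h_1,k_4): lcm = xy². S = -xy - 2x - 2y² + 2y.
  leading term xy: subtract (-1)·h_1 from -xy - 2x - 2y² + 2y → -x - 2y² + 2
  leading term x: subtract (-1)·k_3 from -x - 2y² + 2 → -2y² + y + 1
  leading term y²: subtract (2)·k_4 from -2y² + y + 1 → 0
  remainder 0.

S(h_2,k_4): lcm = xy². S = -2xy - 2x + 2y² - 2y.
  leading term xy: subtract (-2)·h_1 from -2xy - 2x + 2y² - 2y → 2y² - y - 1
  leading term y²: subtract (-2)·k_4 from 2y² - y - 1 → 0
  remainder 0.

S(k_3,k_4): leading monomials are coprime, so the S-polynomial reduces to 0 (Buchberger's first criterion).
Every S-polynomial of the final basis reduces to 0, so we have a Gröbner basis.
Inter-reduce: drop elements whose leading term is divisible by another's, tail-reduce, and make monic.
Reduced Gröbner basis: {x + y - 1, y² + 2y + 2}.

Same reduced basis, so the two generating sets span the same ideal.
The choice of monomial ordering does not affect the verdict — as long as both bases are computed under the same ordering, their equality decides ideal equality.

Yes, the ideals are equal.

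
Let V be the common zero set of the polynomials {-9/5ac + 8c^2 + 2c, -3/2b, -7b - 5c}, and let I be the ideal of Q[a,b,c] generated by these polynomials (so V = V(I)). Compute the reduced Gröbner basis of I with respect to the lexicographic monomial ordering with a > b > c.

Buchberger's algorithm terminates because the ascending chain of leading-term ideals stabilizes.

f_1 = -9/5ac + 8c^2 + 2c, LT = ac.
f_2 = -3/2b, LT = b.
f_3 = -7b - 5c, LT = b.

S(f_2,f_3): lcm = b. S = -5/7c.
  leading term c: no divisor's leading term divides it; move -5/7c to the remainder.
  remainder -5/7c ≠ 0; add g_4 = -5/7c to the basis.

The other S-polynomials (S(f_1,f_2), S(f_1,f_3), S(f_1,g_4), S(f_2,g_4), S(f_3,g_4)) all reduce to 0 modulo the current basis, so we have a Gröbner basis.
Inter-reduce: drop elements whose leading term is divisible by another's, tail-reduce, and make monic.

G = {b, c}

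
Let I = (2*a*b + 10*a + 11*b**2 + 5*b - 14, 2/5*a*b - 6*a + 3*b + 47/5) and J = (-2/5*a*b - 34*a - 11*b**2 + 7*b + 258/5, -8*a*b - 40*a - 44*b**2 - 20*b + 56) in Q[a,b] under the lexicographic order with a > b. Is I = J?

Equality of ideals is decidable: compute both reduced Gröbner bases (unique for the ordering) and check whether they agree.
Buchberger on the first generating set:
f_1 = 2*a*b + 10*a + 11*b**2 + 5*b - 14, LT = a*b.
f_2 = 2/5*a*b - 6*a + 3*b + 47/5, LT = a*b.

S(f_1,f_2): lcm = a*b. S = 20*a + 11/2*b**2 - 5*b - 61/2.
  leading term a: no divisor's leading term divides it; move 20*a to the remainder.
  leading term b**2: no divisor's leading term divides it; move 11/2*b**2 to the remainder.
  leading term b: no divisor's leading term divides it; move -5*b to the remainder.
  leading term 1: no divisor's leading term divides it; move -61/2 to the remainder.
  remainder 20*a + 11/2*b**2 - 5*b - 61/2 ≠ 0; add g_3 = 20*a + 11/2*b**2 - 5*b - 61/2 to the basis.

S(f_1,g_3): lcm = a*b. S = 5*a - 11/40*b**3 + 23/4*b**2 + 161/40*b - 7.
  leading term a: subtract (1/4)·g_3 from 5*a - 11/40*b**3 + 23/4*b**2 + 161/40*b - 7 → -11/40*b**3 + 35/8*b**2 + 211/40*b + 5/8
  leading term b**3: no divisor's leading term divides it; move -11/40*b**3 to the remainder.
  leading term b**2: no divisor's leading term divides it; move 35/8*b**2 to the remainder.
  leading term b: no divisor's leading term divides it; move 211/40*b to the remainder.
  leading term 1: no divisor's leading term divides it; move 5/8 to the remainder.
  remainder -11/40*b**3 + 35/8*b**2 + 211/40*b + 5/8 ≠ 0; add g_4 = -11/40*b**3 + 35/8*b**2 + 211/40*b + 5/8 to the basis.

The other S-polynomials (S(f_2,g_3), S(f_1,g_4), S(f_2,g_4), S(g_3,g_4)) all reduce to 0 modulo the current basis, so we have a Gröbner basis.
Inter-reduce: drop elements whose leading term is divisible by another's, tail-reduce, and make monic.
Reduced Gröbner basis: {a + 11/40*b**2 - 1/4*b - 61/40, b**3 - 175/11*b**2 - 211/11*b - 25/11}.

Buchberger on the second generating set:
h_1 = -2/5*a*b - 34*a - 11*b**2 + 7*b + 258/5, LT = a*b.
h_2 = -8*a*b - 40*a - 44*b**2 - 20*b + 56, LT = a*b.

S(h_1,h_2): lcm = a*b. S = 80*a + 22*b**2 - 20*b - 122.
  leading term a: no divisor's leading term divides it; move 80*a to the remainder.
  leading term b**2: no divisor's leading term divides it; move 22*b**2 to the remainder.
  leading term b: no divisor's leading term divides it; move -20*b to the remainder.
  leading term 1: no divisor's leading term divides it; move -122 to the remainder.
  remainder 80*a + 22*b**2 - 20*b - 122 ≠ 0; add k_3 = 80*a + 22*b**2 - 20*b - 122 to the basis.

S(h_1,k_3): lcm = a*b. S = 85*a - 11/40*b**3 + 111/4*b**2 - 639/40*b - 129.
  leading term a: subtract (17/16)·k_3 from 85*a - 11/40*b**3 + 111/4*b**2 - 639/40*b - 129 → -11/40*b**3 + 35/8*b**2 + 211/40*b + 5/8
  leading term b**3: no divisor's leading term divides it; move -11/40*b**3 to the remainder.
  leading term b**2: no divisor's leading term divides it; move 35/8*b**2 to the remainder.
  leading term b: no divisor's leading term divides it; move 211/40*b to the remainder.
  leading term 1: no divisor's leading term divides it; move 5/8 to the remainder.
  remainder -11/40*b**3 + 35/8*b**2 + 211/40*b + 5/8 ≠ 0; add k_4 = -11/40*b**3 + 35/8*b**2 + 211/40*b + 5/8 to the basis.

The other S-polynomials (S(h_2,k_3), S(h_1,k_4), S(h_2,k_4), S(k_3,k_4)) all reduce to 0 modulo the current basis, so we have a Gröbner basis.
Inter-reduce: drop elements whose leading term is divisible by another's, tail-reduce, and make monic.
Reduced Gröbner basis: {a + 11/40*b**2 - 1/4*b - 61/40, b**3 - 175/11*b**2 - 211/11*b - 25/11}.

Same reduced basis, so the two generating sets span the same ideal.

Yes, the ideals are equal.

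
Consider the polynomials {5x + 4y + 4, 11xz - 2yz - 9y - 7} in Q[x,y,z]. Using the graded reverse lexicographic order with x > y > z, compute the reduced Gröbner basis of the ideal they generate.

f_1 = 5x + 4y + 4, LT = x.
f_2 = 11xz - 2yz - 9y - 7, LT = xz.

S(f_1,f_2): lcm = xz. S = \tfrac{54}{55}yz + \tfrac{9}{11}y + \tfrac{4}{5}z + \tfrac{7}{11}.
  leading term yz: no divisor's leading term divides it; move \tfrac{54}{55}yz to the remainder.
  leading term y: no divisor's leading term divides it; move \tfrac{9}{11}y to the remainder.
  leading term z: no divisor's leading term divides it; move \tfrac{4}{5}z to the remainder.
  leading term 1: no divisor's leading term divides it; move \tfrac{7}{11} to the remainder.
  remainder \tfrac{54}{55}yz + \tfrac{9}{11}y + \tfrac{4}{5}z + \tfrac{7}{11} ≠ 0; add g_3 = \tfrac{54}{55}yz + \tfrac{9}{11}y + \tfrac{4}{5}z + \tfrac{7}{11} to the basis.

The other S-polynomials (S(f_1,g_3), S(f_2,g_3)) all reduce to 0 modulo the current basis, so we have a Gröbner basis.
Inter-reduce: drop elements whose leading term is divisible by another's, tail-reduce, and make monic.

G = {yz + \tfrac{5}{6}y + \tfrac{22}{27}z + \tfrac{35}{54}, x + \tfrac{4}{5}y + \tfrac{4}{5}}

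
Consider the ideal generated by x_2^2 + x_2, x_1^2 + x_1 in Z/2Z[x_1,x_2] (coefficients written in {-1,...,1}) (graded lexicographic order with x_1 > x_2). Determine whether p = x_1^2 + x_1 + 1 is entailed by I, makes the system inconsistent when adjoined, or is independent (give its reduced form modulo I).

First compute the reduced Gröbner basis of I by Buchberger's algorithm.
f_1 = x_2^2 + x_2, LT = x_2^2.
f_2 = x_1^2 + x_1, LT = x_1^2.

The S-polynomials (S(f_1,f_2)) all reduce to 0 modulo the current basis, so we have a Gröbner basis.
Inter-reduce: drop elements whose leading term is divisible by another's, tail-reduce, and make monic.
Reduced Gröbner basis: {x_1^2 + x_1, x_2^2 + x_2}.
Label its elements g_1 = x_1^2 + x_1, g_2 = x_2^2 + x_2.

Reduce p = x_1^2 + x_1 + 1 modulo G:
  leading term x_1^2: subtract (1)·g_1 from x_1^2 + x_1 + 1 → 1
  leading term 1: no divisor's leading term divides it; move 1 to the remainder.
  normal form = 1.
The normal form is nonzero, so p ∉ I. Since p minus its normal form lies in I, I + (p) = I + (r) where r = 1; decide whether this ideal is the whole ring.
Here r = 1 is a nonzero constant, hence a unit: 1 ∈ I + (p), the Gröbner basis of I + (p) is {1}, and the enlarged system has no common solution — adjoining p is inconsistent.

Adjoining x_1^2 + x_1 + 1 makes the ideal the whole ring: the system is inconsistent.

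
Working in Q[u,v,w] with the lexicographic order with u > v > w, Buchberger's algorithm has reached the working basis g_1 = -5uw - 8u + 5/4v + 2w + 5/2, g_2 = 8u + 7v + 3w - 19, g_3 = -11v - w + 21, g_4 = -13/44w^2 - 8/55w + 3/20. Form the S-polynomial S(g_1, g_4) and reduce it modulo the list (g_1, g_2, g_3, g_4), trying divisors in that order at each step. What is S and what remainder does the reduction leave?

lcm(LM(g_1), LM(g_4)) = uw^2.
S = (lcm/LT(g_1))·g_1 − (lcm/LT(g_4))·g_4 = 72/65uw + 33/65u - 1/4vw - 2/5w^2 - 1/2w.
Reduce S modulo (g_1, g_2, g_3, g_4) in that order:
  leading term uw: subtract (-72/325)·g_1 from 72/65uw + 33/65u - 1/4vw - 2/5w^2 - 1/2w → -411/325u - 1/4vw + 18/65v - 2/5w^2 - 37/650w + 36/65
  leading term u: subtract (-411/2600)·g_2 from -411/325u - 1/4vw + 18/65v - 2/5w^2 - 37/650w + 36/65 → -1/4vw + 3597/2600v - 2/5w^2 + 217/520w - 6369/2600
  leading term vw: subtract (1/44w)·g_3 from -1/4vw + 3597/2600v - 2/5w^2 + 217/520w - 6369/2600 → 3597/2600v - 83/220w^2 - 343/5720w - 6369/2600
  leading term v: subtract (-327/2600)·g_3 from 3597/2600v - 83/220w^2 - 343/5720w - 6369/2600 → -83/220w^2 - 664/3575w + 249/1300
  leading term w^2: subtract (83/65)·g_4 from -83/220w^2 - 664/3575w + 249/1300 → 0
The remainder is 0, so this S-polynomial contributes no new basis element.
An S-polynomial is built so that the two leading terms cancel; whether anything survives reduction is exactly the Gröbner-basis criterion.

S(g_1, g_4) = 72/65uw + 33/65u - 1/4vw - 2/5w^2 - 1/2w; remainder on division = 0.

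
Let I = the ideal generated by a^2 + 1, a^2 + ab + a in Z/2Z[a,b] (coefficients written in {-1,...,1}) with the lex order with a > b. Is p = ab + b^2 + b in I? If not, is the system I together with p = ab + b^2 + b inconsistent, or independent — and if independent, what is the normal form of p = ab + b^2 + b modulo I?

First compute the reduced Gröbner basis of I by Buchberger's algorithm.
f_1 = a^2 + 1, LT = a^2.
f_2 = a^2 + ab + a, LT = a^2.

S(f_1,f_2): lcm = a^2. S = ab + a + 1.
  leading term ab: no divisor's leading term divides it; move ab to the remainder.
  leading term a: no divisor's leading term divides it; move a to the remainder.
  leading term 1: no divisor's leading term divides it; move 1 to the remainder.
  remainder ab + a + 1 ≠ 0; add h_3 = ab + a + 1 to the basis.

S(f_1,h_3): lcm = a^2b. S = a^2 + a + b.
  leading term a^2: subtract (1)·f_1 from a^2 + a + b → a + b + 1
  leading term a: no divisor's leading term divides it; move a to the remainder.
  leading term b: no divisor's leading term divides it; move b to the remainder.
  leading term 1: no divisor's leading term divides it; move 1 to the remainder.
  remainder a + b + 1 ≠ 0; add h_4 = a + b + 1 to the basis.

S(h_3,h_4): lcm = ab. S = a + b^2 + b + 1.
  leading term a: subtract (1)·h_4 from a + b^2 + b + 1 → b^2
  leading term b^2: no divisor's leading term divides it; move b^2 to the remainder.
  remainder b^2 ≠ 0; add h_5 = b^2 to the basis.

The other S-polynomials (S(f_2,h_3), S(f_1,h_4), S(f_2,h_4), S(f_1,h_5), S(f_2,h_5), S(h_3,h_5), S(h_4,h_5)) all reduce to 0 modulo the current basis, so we have a Gröbner basis.
Inter-reduce: drop elements whose leading term is divisible by another's, tail-reduce, and make monic.
Reduced Gröbner basis: {a + b + 1, b^2}.
Label its elements g_1 = a + b + 1, g_2 = b^2.

Reduce p = ab + b^2 + b modulo G:
  leading term ab: subtract (b)·g_1 from ab + b^2 + b → 0
  normal form = 0.
Since the normal form is 0, p ∈ I.

ab + b^2 + b lies in I (it reduces to 0).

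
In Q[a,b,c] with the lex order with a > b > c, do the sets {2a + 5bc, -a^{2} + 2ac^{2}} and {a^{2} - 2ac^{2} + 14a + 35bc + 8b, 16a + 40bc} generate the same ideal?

Equality of ideals is decidable: compute both reduced Gröbner bases (unique for the ordering) and check whether they agree.
Buchberger on the first generating set:
f_1 = 2a + 5bc, LT = a.
f_2 = -a^{2} + 2ac^{2}, LT = a^{2}.

S(f_1,f_2): lcm = a^{2}. S = \tfrac{5}{2}abc + 2ac^{2}.
  leading term abc: subtract (\tfrac{5}{4}bc)·f_1 from \tfrac{5}{2}abc + 2ac^{2} → 2ac^{2} - \tfrac{25}{4}b^{2}c^{2}
  leading term ac^{2}: subtract (c^{2})·f_1 from 2ac^{2} - \tfrac{25}{4}b^{2}c^{2} → -\tfrac{25}{4}b^{2}c^{2} - 5bc^{3}
  leading term b^{2}c^{2}: no divisor's leading term divides it; move -\tfrac{25}{4}b^{2}c^{2} to the remainder.
  leading term bc^{3}: no divisor's leading term divides it; move -5bc^{3} to the remainder.
  remainder -\tfrac{25}{4}b^{2}c^{2} - 5bc^{3} ≠ 0; add g_3 = -\tfrac{25}{4}b^{2}c^{2} - 5bc^{3} to the basis.

The other S-polynomials (S(f_1,g_3), S(f_2,g_3)) all reduce to 0 modulo the current basis, so we have a Gröbner basis.
Inter-reduce: drop elements whose leading term is divisible by another's, tail-reduce, and make monic.
Reduced Gröbner basis: {a + \tfrac{5}{2}bc, b^{2}c^{2} + \tfrac{4}{5}bc^{3}}.

Buchberger on the second generating set:
h_1 = a^{2} - 2ac^{2} + 14a + 35bc + 8b, LT = a^{2}.
h_2 = 16a + 40bc, LT = a.

S(h_1,h_2): lcm = a^{2}. S = -\tfrac{5}{2}abc - 2ac^{2} + 14a + 35bc + 8b.
  leading term abc: subtract (-\tfrac{5}{32}bc)·h_2 from -\tfrac{5}{2}abc - 2ac^{2} + 14a + 35bc + 8b → -2ac^{2} + 14a + \tfrac{25}{4}b^{2}c^{2} + 35bc + 8b
  leading term ac^{2}: subtract (-\tfrac{1}{8}c^{2})·h_2 from -2ac^{2} + 14a + \tfrac{25}{4}b^{2}c^{2} + 35bc + 8b → 14a + \tfrac{25}{4}b^{2}c^{2} + 5bc^{3} + 35bc + 8b
  leading term a: subtract (\tfrac{7}{8})·h_2 from 14a + \tfrac{25}{4}b^{2}c^{2} + 5bc^{3} + 35bc + 8b → \tfrac{25}{4}b^{2}c^{2} + 5bc^{3} + 8b
  leading term b^{2}c^{2}: no divisor's leading term divides it; move \tfrac{25}{4}b^{2}c^{2} to the remainder.
  leading term bc^{3}: no divisor's leading term divides it; move 5bc^{3} to the remainder.
  leading term b: no divisor's leading term divides it; move 8b to the remainder.
  remainder \tfrac{25}{4}b^{2}c^{2} + 5bc^{3} + 8b ≠ 0; add k_3 = \tfrac{25}{4}b^{2}c^{2} + 5bc^{3} + 8b to the basis.

The other S-polynomials (S(h_1,k_3), S(h_2,k_3)) all reduce to 0 modulo the current basis, so we have a Gröbner basis.
Inter-reduce: drop elements whose leading term is divisible by another's, tail-reduce, and make monic.
Reduced Gröbner basis: {a + \tfrac{5}{2}bc, b^{2}c^{2} + \tfrac{4}{5}bc^{3} + \tfrac{32}{25}b}.

The bases are distinct; the ideals are different.

No, the ideals differ.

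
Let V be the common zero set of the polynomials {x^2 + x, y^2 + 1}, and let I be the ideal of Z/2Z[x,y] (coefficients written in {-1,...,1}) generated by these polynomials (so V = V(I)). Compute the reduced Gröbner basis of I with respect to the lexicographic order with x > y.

Buchberger's algorithm terminates because the ascending chain of leading-term ideals stabilizes.

f_1 = x^2 + x, LT = x^2.
f_2 = y^2 + 1, LT = y^2.

The S-polynomials (S(f_1,f_2)) all reduce to 0 modulo the current basis, so we have a Gröbner basis.

G = {x^2 + x, y^2 + 1}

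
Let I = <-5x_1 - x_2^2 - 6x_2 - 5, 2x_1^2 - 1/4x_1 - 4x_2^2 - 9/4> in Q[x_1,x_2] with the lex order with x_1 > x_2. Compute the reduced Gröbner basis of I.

f_1 = -5x_1 - x_2^2 - 6x_2 - 5, LT = x_1.
f_2 = 2x_1^2 - 1/4x_1 - 4x_2^2 - 9/4, LT = x_1^2.

S(f_1,f_2): lcm = x_1^2. S = 1/5x_1x_2^2 + 6/5x_1x_2 + 9/8x_1 + 2x_2^2 + 9/8.
  leading term x_1x_2^2: subtract (-1/25x_2^2)·f_1 from 1/5x_1x_2^2 + 6/5x_1x_2 + 9/8x_1 + 2x_2^2 + 9/8 → 6/5x_1x_2 + 9/8x_1 - 1/25x_2^4 - 6/25x_2^3 + 9/5x_2^2 + 9/8
  leading term x_1x_2: subtract (-6/25x_2)·f_1 from 6/5x_1x_2 + 9/8x_1 - 1/25x_2^4 - 6/25x_2^3 + 9/5x_2^2 + 9/8 → 9/8x_1 - 1/25x_2^4 - 12/25x_2^3 + 9/25x_2^2 - 6/5x_2 + 9/8
  leading term x_1: subtract (-9/40)·f_1 from 9/8x_1 - 1/25x_2^4 - 12/25x_2^3 + 9/25x_2^2 - 6/5x_2 + 9/8 → -1/25x_2^4 - 12/25x_2^3 + 27/200x_2^2 - 51/20x_2
  leading term x_2^4: no divisor's leading term divides it; move -1/25x_2^4 to the remainder.
  leading term x_2^3: no divisor's leading term divides it; move -12/25x_2^3 to the remainder.
  leading term x_2^2: no divisor's leading term divides it; move 27/200x_2^2 to the remainder.
  leading term x_2: no divisor's leading term divides it; move -51/20x_2 to the remainder.
  remainder -1/25x_2^4 - 12/25x_2^3 + 27/200x_2^2 - 51/20x_2 ≠ 0; add g_3 = -1/25x_2^4 - 12/25x_2^3 + 27/200x_2^2 - 51/20x_2 to the basis.

S(f_1,g_3): leading monomials are coprime, so the S-polynomial reduces to 0 (Buchberger's first criterion).
S(f_2,g_3): leading monomials are coprime, so the S-polynomial reduces to 0 (Buchberger's first criterion).
Every S-polynomial of the final basis reduces to 0, so we have a Gröbner basis.
Inter-reduce: drop elements whose leading term is divisible by another's, tail-reduce, and make monic.

G = {x_1 + 1/5x_2^2 + 6/5x_2 + 1, x_2^4 + 12x_2^3 - 27/8x_2^2 + 255/4x_2}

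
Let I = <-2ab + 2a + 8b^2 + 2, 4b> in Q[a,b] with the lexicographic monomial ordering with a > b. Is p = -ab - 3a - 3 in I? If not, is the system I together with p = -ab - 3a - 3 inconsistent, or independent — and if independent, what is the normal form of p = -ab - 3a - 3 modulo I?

-ab - 3a - 3 lies in I (it reduces to 0).

First compute the reduced Gröbner basis of I by Buchberger's algorithm.
f_1 = -2ab + 2a + 8b^2 + 2, LT = ab.
f_2 = 4b, LT = b.

S(f_1,f_2): lcm = ab. S = -a - 4b^2 - 1.
  reduce S modulo (f_1, f_2):
  remainder -a - 1 ≠ 0; add h_3 = -a - 1 to the basis.

The other S-polynomials (S(f_1,h_3), S(f_2,h_3)) all reduce to 0 modulo the current basis, so we have a Gröbner basis.
Inter-reduce: drop elements whose leading term is divisible by another's, tail-reduce, and make monic.
Reduced Gröbner basis: {a + 1, b}.
Label its elements g_1 = a + 1, g_2 = b.

Reduce p = -ab - 3a - 3 modulo G:
  leading term ab: subtract (-b)·g_1 from -ab - 3a - 3 → -3a + b - 3
  leading term a: subtract (-3)·g_1 from -3a + b - 3 → b
  leading term b: subtract (1)·g_2 from b → 0
  normal form = 0.
Since the normal form is 0, p ∈ I.

Ideal membership is decidable via reduction modulo a Gröbner basis.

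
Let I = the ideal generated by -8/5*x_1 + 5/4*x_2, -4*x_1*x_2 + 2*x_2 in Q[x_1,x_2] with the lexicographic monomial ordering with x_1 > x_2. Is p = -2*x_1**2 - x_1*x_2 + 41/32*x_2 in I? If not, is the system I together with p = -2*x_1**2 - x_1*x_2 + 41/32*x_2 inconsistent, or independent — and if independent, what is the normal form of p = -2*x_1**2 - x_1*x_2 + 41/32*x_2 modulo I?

-2*x_1**2 - x_1*x_2 + 41/32*x_2 lies in I (it reduces to 0).

First compute the reduced Gröbner basis of I by Buchberger's algorithm.
f_1 = -8/5*x_1 + 5/4*x_2, LT = x_1.
f_2 = -4*x_1*x_2 + 2*x_2, LT = x_1*x_2.

S(f_1,f_2): lcm = x_1*x_2. S = -25/32*x_2**2 + 1/2*x_2.
  leading term x_2**2: no divisor's leading term divides it; move -25/32*x_2**2 to the remainder.
  leading term x_2: no divisor's leading term divides it; move 1/2*x_2 to the remainder.
  remainder -25/32*x_2**2 + 1/2*x_2 ≠ 0; add h_3 = -25/32*x_2**2 + 1/2*x_2 to the basis.

The other S-polynomials (S(f_1,h_3), S(f_2,h_3)) all reduce to 0 modulo the current basis, so we have a Gröbner basis.
Inter-reduce: drop elements whose leading term is divisible by another's, tail-reduce, and make monic.
Reduced Gröbner basis: {x_1 - 25/32*x_2, x_2**2 - 16/25*x_2}.
Label its elements g_1 = x_1 - 25/32*x_2, g_2 = x_2**2 - 16/25*x_2.

Reduce p = -2*x_1**2 - x_1*x_2 + 41/32*x_2 modulo G:
  leading term x_1**2: subtract (-2*x_1)·g_1 from -2*x_1**2 - x_1*x_2 + 41/32*x_2 → -41/16*x_1*x_2 + 41/32*x_2
  leading term x_1*x_2: subtract (-41/16*x_2)·g_1 from -41/16*x_1*x_2 + 41/32*x_2 → -1025/512*x_2**2 + 41/32*x_2
  leading term x_2**2: subtract (-1025/512)·g_2 from -1025/512*x_2**2 + 41/32*x_2 → 0
  normal form = 0.
Since the normal form is 0, p ∈ I.

Ideal membership is decidable via reduction modulo a Gröbner basis.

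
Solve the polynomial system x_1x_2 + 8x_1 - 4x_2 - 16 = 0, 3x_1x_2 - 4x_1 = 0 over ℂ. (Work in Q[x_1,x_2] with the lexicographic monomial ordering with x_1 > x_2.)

Compute a lex Gröbner basis by Buchberger's algorithm.
f_1 = x_1x_2 + 8x_1 - 4x_2 - 16, LT = x_1x_2.
f_2 = 3x_1x_2 - 4x_1, LT = x_1x_2.

S(f_1,f_2): lcm = x_1x_2. S = 28/3x_1 - 4x_2 - 16.
  leading term x_1: no divisor's leading term divides it; move 28/3x_1 to the remainder.
  leading term x_2: no divisor's leading term divides it; move -4x_2 to the remainder.
  leading term 1: no divisor's leading term divides it; move -16 to the remainder.
  remainder 28/3x_1 - 4x_2 - 16 ≠ 0; add h_3 = 28/3x_1 - 4x_2 - 16 to the basis.

S(f_1,h_3): lcm = x_1x_2. S = 8x_1 + 3/7x_2^2 - 16/7x_2 - 16.
  leading term x_1: subtract (6/7)·h_3 from 8x_1 + 3/7x_2^2 - 16/7x_2 - 16 → 3/7x_2^2 + 8/7x_2 - 16/7
  leading term x_2^2: no divisor's leading term divides it; move 3/7x_2^2 to the remainder.
  leading term x_2: no divisor's leading term divides it; move 8/7x_2 to the remainder.
  leading term 1: no divisor's leading term divides it; move -16/7 to the remainder.
  remainder 3/7x_2^2 + 8/7x_2 - 16/7 ≠ 0; add h_4 = 3/7x_2^2 + 8/7x_2 - 16/7 to the basis.

The other S-polynomials (S(f_2,h_3), S(f_1,h_4), S(f_2,h_4), S(h_3,h_4)) all reduce to 0 modulo the current basis, so we have a Gröbner basis.
Inter-reduce: drop elements whose leading term is divisible by another's, tail-reduce, and make monic.
Reduced Gröbner basis: {x_1 - 3/7x_2 - 12/7, x_2^2 + 8/3x_2 - 16/3}.

Since the basis is lex-ordered, x_2^2 + 8/3x_2 - 16/3 is univariate in x_2. Its roots are {-4, 4/3}. Back-substituting each root into the other basis elements fixes the other coordinates.
  x_2 = -4: the earlier basis element becomes x_1 = 0, giving x_1 = 0 — point (0, -4).
  x_2 = 4/3: the earlier basis element becomes x_1 - 16/7 = 0, giving x_1 = 16/7 — point (16/7, 4/3).
Each listed point satisfies every original equation (direct substitution).

{(0, -4), (16/7, 4/3)}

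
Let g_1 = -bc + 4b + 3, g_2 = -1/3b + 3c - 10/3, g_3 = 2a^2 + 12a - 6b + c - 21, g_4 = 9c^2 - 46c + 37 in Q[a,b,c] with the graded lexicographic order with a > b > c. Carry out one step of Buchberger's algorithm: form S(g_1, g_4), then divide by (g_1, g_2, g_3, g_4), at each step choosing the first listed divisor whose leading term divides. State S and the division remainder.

lcm(LM(g_1), LM(g_4)) = bc^2.
S = (lcm/LT(g_1))·g_1 − (lcm/LT(g_4))·g_4 = 10/9bc - 37/9b - 3c.
Reduce S modulo (g_1, g_2, g_3, g_4) in that order:
  leading term bc: subtract (-10/9)·g_1 from 10/9bc - 37/9b - 3c → 1/3b - 3c + 10/3
  leading term b: subtract (-1)·g_2 from 1/3b - 3c + 10/3 → 0
The remainder is 0, so this S-polynomial contributes no new basis element.

S(g_1, g_4) = 10/9bc - 37/9b - 3c; remainder on division = 0.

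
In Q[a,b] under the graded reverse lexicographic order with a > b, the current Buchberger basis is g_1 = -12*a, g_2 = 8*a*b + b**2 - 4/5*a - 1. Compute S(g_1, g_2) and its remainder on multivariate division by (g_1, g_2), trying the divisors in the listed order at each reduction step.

S(g_1, g_2) = -1/8*b**2 + 1/10*a + 1/8; remainder on division = -1/8*b**2 + 1/8.

lcm(LM(g_1), LM(g_2)) = a*b.
S = (lcm/LT(g_1))·g_1 − (lcm/LT(g_2))·g_2 = -1/8*b**2 + 1/10*a + 1/8.
Reduce S modulo (g_1, g_2) in that order:
  leading term b**2: no divisor's leading term divides it; move -1/8*b**2 to the remainder.
  leading term a: subtract (-1/120)·g_1 from 1/10*a + 1/8 → 1/8
  leading term 1: no divisor's leading term divides it; move 1/8 to the remainder.
The remainder -1/8*b**2 + 1/8 is nonzero, so it would be added as the next basis element.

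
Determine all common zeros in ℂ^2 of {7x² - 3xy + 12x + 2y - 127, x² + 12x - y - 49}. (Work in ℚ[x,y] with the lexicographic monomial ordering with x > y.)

Compute a lex Gröbner basis by Buchberger's algorithm.
f_1 = 7x² - 3xy + 12x + 2y - 127, LT = x².
f_2 = x² + 12x - y - 49, LT = x².

S(f_1,f_2): lcm = x². S = -3/7xy - 72/7x + 9/7y + 216/7.
  leading term xy: no divisor's leading term divides it; move -3/7xy to the remainder.
  leading term x: no divisor's leading term divides it; move -72/7x to the remainder.
  leading term y: no divisor's leading term divides it; move 9/7y to the remainder.
  leading term 1: no divisor's leading term divides it; move 216/7 to the remainder.
  remainder -3/7xy - 72/7x + 9/7y + 216/7 ≠ 0; add h_3 = -3/7xy - 72/7x + 9/7y + 216/7 to the basis.

S(f_1,h_3): lcm = x²y. S = -24x² - 3/7xy² + 33/7xy + 72x + 2/7y² - 127/7y.
  leading term x²: subtract (-24/7)·f_1 from -24x² - 3/7xy² + 33/7xy + 72x + 2/7y² - 127/7y → -3/7xy² - 39/7xy + 792/7x + 2/7y² - 79/7y - 3048/7
  leading term xy²: subtract (y)·h_3 from -3/7xy² - 39/7xy + 792/7x + 2/7y² - 79/7y - 3048/7 → 33/7xy + 792/7x - y² - 295/7y - 3048/7
  leading term xy: subtract (-11)·h_3 from 33/7xy + 792/7x - y² - 295/7y - 3048/7 → -y² - 28y - 96
  leading term y²: no divisor's leading term divides it; move -y² to the remainder.
  leading term y: no divisor's leading term divides it; move -28y to the remainder.
  leading term 1: no divisor's leading term divides it; move -96 to the remainder.
  remainder -y² - 28y - 96 ≠ 0; add h_4 = -y² - 28y - 96 to the basis.

The other S-polynomials (S(f_2,h_3), S(f_1,h_4), S(f_2,h_4), S(h_3,h_4)) all reduce to 0 modulo the current basis, so we have a Gröbner basis.
Inter-reduce: drop elements whose leading term is divisible by another's, tail-reduce, and make monic.
Reduced Gröbner basis: {x² + 12x - y - 49, xy + 24x - 3y - 72, y² + 28y + 96}.

A lex Gröbner basis eliminates variables successively. Here y² + 28y + 96 depends only on y, with roots {-24, -4}; lifting each root through the earlier basis elements recovers the full solutions.
  y = -24: the earlier basis element becomes x² + 12x - 25 = 0, giving x = -6 + sqrt(61), -sqrt(61) - 6 — points (-6 + sqrt(61), -24), (-sqrt(61) - 6, -24).
  y = -4: the earlier basis elements become x² + 12x - 45 = 0; 20x - 60 = 0, giving x = 3 — point (3, -4).
Check: every point annihilates each of the original generators.
This is the nonlinear analogue of row-reducing a linear system.

{(-6 + sqrt(61), -24), (-sqrt(61) - 6, -24), (3, -4)}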